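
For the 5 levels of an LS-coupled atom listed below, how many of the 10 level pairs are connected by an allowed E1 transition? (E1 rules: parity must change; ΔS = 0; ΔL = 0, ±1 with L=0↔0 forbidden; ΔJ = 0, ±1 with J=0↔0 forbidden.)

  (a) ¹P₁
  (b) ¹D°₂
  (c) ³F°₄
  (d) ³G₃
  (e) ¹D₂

(a)–(b): allowed.
(a)–(c): forbidden (ΔS, ΔL, ΔJ).
(a)–(d): forbidden (parity, ΔS, ΔL, ΔJ).
(a)–(e): forbidden (parity).
(b)–(c): forbidden (parity, ΔS, ΔJ).
(b)–(d): forbidden (ΔS, ΔL).
(b)–(e): allowed.
(c)–(d): allowed.
(c)–(e): forbidden (ΔS, ΔJ).
(d)–(e): forbidden (parity, ΔS, ΔL).
Allowed pairs: 3 of 10.

3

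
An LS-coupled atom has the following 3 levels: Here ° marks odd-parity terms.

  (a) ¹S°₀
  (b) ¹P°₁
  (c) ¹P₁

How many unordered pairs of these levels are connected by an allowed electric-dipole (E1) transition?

2

(a)–(b): forbidden (parity).
(a)–(c): allowed.
(b)–(c): allowed.
Allowed pairs: 2 of 3.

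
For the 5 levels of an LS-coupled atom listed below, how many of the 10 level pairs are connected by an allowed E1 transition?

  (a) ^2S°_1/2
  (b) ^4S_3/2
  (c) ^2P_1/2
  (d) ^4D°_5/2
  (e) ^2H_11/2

(a)–(b): forbidden (ΔS, ΔL).
(a)–(c): allowed.
(a)–(d): forbidden (parity, ΔS, ΔL, ΔJ).
(a)–(e): forbidden (ΔL, ΔJ).
(b)–(c): forbidden (parity, ΔS).
(b)–(d): forbidden (ΔL).
(b)–(e): forbidden (parity, ΔS, ΔL, ΔJ).
(c)–(d): forbidden (ΔS, ΔJ).
(c)–(e): forbidden (parity, ΔL, ΔJ).
(d)–(e): forbidden (ΔS, ΔL, ΔJ).
Allowed pairs: 1 of 10.

1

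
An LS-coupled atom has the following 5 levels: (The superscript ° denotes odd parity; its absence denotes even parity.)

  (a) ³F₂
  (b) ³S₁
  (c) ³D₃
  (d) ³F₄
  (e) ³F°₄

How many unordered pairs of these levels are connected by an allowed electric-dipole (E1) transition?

(a)–(b): forbidden (parity, ΔL).
(a)–(c): forbidden (parity).
(a)–(d): forbidden (parity, ΔJ).
(a)–(e): forbidden (ΔJ).
(b)–(c): forbidden (parity, ΔL, ΔJ).
(b)–(d): forbidden (parity, ΔL, ΔJ).
(b)–(e): forbidden (ΔL, ΔJ).
(c)–(d): forbidden (parity).
(c)–(e): allowed.
(d)–(e): allowed.
Allowed pairs: 2 of 10.

2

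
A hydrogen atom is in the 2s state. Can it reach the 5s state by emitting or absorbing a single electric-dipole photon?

Δl = 0 − 0 = +0; the E1 rule Δl = ±1 is ✗.
The transition is electric-dipole forbidden.

forbidden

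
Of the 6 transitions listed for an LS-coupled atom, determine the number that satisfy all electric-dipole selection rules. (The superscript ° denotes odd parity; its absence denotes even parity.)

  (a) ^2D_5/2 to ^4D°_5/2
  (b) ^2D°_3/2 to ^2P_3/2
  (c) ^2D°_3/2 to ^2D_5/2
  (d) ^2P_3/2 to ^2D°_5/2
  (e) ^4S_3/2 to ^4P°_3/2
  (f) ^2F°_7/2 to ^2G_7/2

5

(a) forbidden (ΔS fails)
(b) allowed
(c) allowed
(d) allowed
(e) allowed
(f) allowed
Total allowed: 5 of 6.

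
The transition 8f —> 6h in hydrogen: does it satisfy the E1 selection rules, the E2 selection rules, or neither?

Δl = 5 − 3 = +2; l_i + l_f = 8.
E1 (Δl = ±1): not satisfied.
E2 (Δl = 0,±2, l_i+l_f ≥ 2): satisfied.

E2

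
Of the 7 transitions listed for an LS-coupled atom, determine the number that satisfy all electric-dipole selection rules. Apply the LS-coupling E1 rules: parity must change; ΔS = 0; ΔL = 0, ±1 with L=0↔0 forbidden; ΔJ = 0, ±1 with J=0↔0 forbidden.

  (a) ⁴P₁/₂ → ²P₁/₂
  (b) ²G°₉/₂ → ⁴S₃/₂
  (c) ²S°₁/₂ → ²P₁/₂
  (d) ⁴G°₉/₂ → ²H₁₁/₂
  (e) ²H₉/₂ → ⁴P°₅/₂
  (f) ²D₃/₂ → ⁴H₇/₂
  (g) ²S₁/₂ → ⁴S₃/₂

(a) forbidden (parity, ΔS fail)
(b) forbidden (ΔS, ΔL, ΔJ fail)
(c) allowed
(d) forbidden (ΔS fails)
(e) forbidden (ΔS, ΔL, ΔJ fail)
(f) forbidden (parity, ΔS, ΔL, ΔJ fail)
(g) forbidden (parity, ΔS, ΔL fail)
Total allowed: 1 of 7.

1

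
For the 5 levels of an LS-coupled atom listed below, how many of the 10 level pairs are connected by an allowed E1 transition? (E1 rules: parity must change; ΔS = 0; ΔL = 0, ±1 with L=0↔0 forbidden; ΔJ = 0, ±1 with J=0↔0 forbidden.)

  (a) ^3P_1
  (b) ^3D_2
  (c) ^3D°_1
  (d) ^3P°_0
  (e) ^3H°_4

(a)–(b): forbidden (parity).
(a)–(c): allowed.
(a)–(d): allowed.
(a)–(e): forbidden (ΔL, ΔJ).
(b)–(c): allowed.
(b)–(d): forbidden (ΔJ).
(b)–(e): forbidden (ΔL, ΔJ).
(c)–(d): forbidden (parity).
(c)–(e): forbidden (parity, ΔL, ΔJ).
(d)–(e): forbidden (parity, ΔL, ΔJ).
Allowed pairs: 3 of 10.

3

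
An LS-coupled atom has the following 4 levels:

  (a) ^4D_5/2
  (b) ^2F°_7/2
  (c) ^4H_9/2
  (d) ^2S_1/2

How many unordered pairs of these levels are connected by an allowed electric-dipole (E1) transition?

0

(a)–(b): forbidden (ΔS).
(a)–(c): forbidden (parity, ΔL, ΔJ).
(a)–(d): forbidden (parity, ΔS, ΔL, ΔJ).
(b)–(c): forbidden (ΔS, ΔL).
(b)–(d): forbidden (ΔL, ΔJ).
(c)–(d): forbidden (parity, ΔS, ΔL, ΔJ).
Allowed pairs: 0 of 6.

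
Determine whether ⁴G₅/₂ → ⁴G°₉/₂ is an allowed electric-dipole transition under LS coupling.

Reading off the term symbols: S 3/2→3/2, L 4→4, J 5/2→9/2, parity even→odd.
Parity must change: even → odd — passes.
ΔS = 0: S: 3/2 → 3/2 — passes.
ΔL = 0, ±1 (not L=0↔0): L: 4 → 4, ΔL = +0 — passes.
ΔJ = 0, ±1 (not J=0↔0): J: 5/2 → 9/2, ΔJ = +2 — fails.
Rule(s) violated: ΔJ.

forbidden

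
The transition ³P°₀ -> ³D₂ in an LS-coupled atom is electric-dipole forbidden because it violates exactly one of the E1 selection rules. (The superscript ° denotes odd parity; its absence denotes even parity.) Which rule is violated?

Reading off the term symbols: S 1→1, L 1→2, J 0→2, parity odd→even.
ΔL = 0, ±1 (not L=0↔0): L: 1 → 2, ΔL = +1 — ✓.
Parity must change: odd → even — ✓.
ΔJ = 0, ±1 (not J=0↔0): J: 0 → 2, ΔJ = +2 — ✗.
ΔS = 0: S: 1 → 1 — ✓.

the ΔJ = 0, ±1 rule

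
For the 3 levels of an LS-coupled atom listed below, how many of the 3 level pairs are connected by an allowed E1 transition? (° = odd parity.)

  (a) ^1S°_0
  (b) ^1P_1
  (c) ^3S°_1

(a)–(b): allowed.
(a)–(c): forbidden (parity, ΔS, ΔL).
(b)–(c): forbidden (ΔS).
Allowed pairs: 1 of 3.

1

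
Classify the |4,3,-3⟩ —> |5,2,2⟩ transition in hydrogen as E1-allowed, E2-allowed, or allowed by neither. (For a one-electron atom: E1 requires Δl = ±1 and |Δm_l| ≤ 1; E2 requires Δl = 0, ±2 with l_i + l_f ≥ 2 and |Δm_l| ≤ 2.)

Δl = 2 − 3 = -1; l_i + l_f = 5.
Δm_l = +5.
E1 (Δl = ±1, |Δm_l| ≤ 1): not satisfied.
E2 (Δl = 0,±2, l_i+l_f ≥ 2, |Δm_l| ≤ 2): not satisfied.

neither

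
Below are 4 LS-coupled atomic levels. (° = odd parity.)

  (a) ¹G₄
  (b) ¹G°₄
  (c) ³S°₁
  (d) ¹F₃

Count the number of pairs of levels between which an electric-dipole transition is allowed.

(a)–(b): allowed.
(a)–(c): forbidden (ΔS, ΔL, ΔJ).
(a)–(d): forbidden (parity).
(b)–(c): forbidden (parity, ΔS, ΔL, ΔJ).
(b)–(d): allowed.
(c)–(d): forbidden (ΔS, ΔL, ΔJ).
Allowed pairs: 2 of 6.

2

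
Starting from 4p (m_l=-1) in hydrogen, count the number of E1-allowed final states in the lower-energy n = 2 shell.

E1 requires Δl = ±1, so l_f ∈ {0, 2}; with 0 ≤ l_f ≤ n_f−1 = 1, the allowed l_f values are {0}.
For l_f = 0: m_f ∈ {m_i−1, m_i, m_i+1} ∩ [−0, 0] = {0} → 1 state.
Total: 1.

1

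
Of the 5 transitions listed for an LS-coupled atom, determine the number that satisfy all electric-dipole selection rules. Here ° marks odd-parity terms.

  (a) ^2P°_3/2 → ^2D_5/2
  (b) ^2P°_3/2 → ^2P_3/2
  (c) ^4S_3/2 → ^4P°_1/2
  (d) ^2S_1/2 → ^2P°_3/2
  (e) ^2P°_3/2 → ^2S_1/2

(a) allowed
(b) allowed
(c) allowed
(d) allowed
(e) allowed
Total allowed: 5 of 5.

5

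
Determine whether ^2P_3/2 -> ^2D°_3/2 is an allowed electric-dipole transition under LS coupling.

Parity must change: even → odd — passes.
ΔS = 0: S: 1/2 → 1/2 — passes.
ΔL = 0, ±1 (not L=0↔0): L: 1 → 2, ΔL = +1 — passes.
ΔJ = 0, ±1 (not J=0↔0): J: 3/2 → 3/2, ΔJ = +0 — passes.
All four E1 rules are satisfied.

allowed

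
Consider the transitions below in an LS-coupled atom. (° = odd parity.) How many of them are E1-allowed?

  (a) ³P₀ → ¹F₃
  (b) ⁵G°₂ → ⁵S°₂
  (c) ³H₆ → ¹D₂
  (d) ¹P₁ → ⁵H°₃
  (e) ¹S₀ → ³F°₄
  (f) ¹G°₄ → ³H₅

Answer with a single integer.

(a) forbidden (parity, ΔS, ΔL, ΔJ fail)
(b) forbidden (parity, ΔL fail)
(c) forbidden (parity, ΔS, ΔL, ΔJ fail)
(d) forbidden (ΔS, ΔL, ΔJ fail)
(e) forbidden (ΔS, ΔL, ΔJ fail)
(f) forbidden (ΔS fails)
Total allowed: 0 of 6.

0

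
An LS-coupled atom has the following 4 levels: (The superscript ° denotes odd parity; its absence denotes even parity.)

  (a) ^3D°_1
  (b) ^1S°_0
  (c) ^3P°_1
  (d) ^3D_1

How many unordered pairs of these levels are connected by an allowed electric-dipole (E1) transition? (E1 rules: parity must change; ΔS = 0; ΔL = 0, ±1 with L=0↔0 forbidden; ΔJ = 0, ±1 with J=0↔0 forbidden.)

(a)–(b): forbidden (parity, ΔS, ΔL).
(a)–(c): forbidden (parity).
(a)–(d): allowed.
(b)–(c): forbidden (parity, ΔS).
(b)–(d): forbidden (ΔS, ΔL).
(c)–(d): allowed.
Allowed pairs: 2 of 6.

2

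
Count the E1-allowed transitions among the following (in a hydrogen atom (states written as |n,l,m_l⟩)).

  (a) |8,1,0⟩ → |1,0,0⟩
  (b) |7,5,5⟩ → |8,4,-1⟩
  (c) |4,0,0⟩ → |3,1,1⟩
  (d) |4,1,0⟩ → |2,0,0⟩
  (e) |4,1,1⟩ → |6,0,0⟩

(a) allowed
(b) forbidden — Δm_l = -6 (E1 requires Δm_l = 0, ±1)
(c) allowed
(d) allowed
(e) allowed
Total allowed: 4 of 5.

4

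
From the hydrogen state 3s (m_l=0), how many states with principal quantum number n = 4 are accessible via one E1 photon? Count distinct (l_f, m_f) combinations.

3

E1 requires Δl = ±1, so l_f ∈ {-1, 1}; with 0 ≤ l_f ≤ n_f−1 = 3, the allowed l_f values are {1}.
For l_f = 1: m_f ∈ {m_i−1, m_i, m_i+1} ∩ [−1, 1] = {-1, 0, 1} → 3 states.
Total: 3.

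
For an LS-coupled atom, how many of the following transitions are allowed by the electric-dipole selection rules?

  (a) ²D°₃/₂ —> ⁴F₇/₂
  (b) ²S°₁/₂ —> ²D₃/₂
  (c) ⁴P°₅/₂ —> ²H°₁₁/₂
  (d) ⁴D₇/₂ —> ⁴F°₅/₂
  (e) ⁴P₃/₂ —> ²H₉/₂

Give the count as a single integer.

(a) forbidden (ΔS, ΔJ fail)
(b) forbidden (ΔL fails)
(c) forbidden (parity, ΔS, ΔL, ΔJ fail)
(d) allowed
(e) forbidden (parity, ΔS, ΔL, ΔJ fail)
Total allowed: 1 of 5.

1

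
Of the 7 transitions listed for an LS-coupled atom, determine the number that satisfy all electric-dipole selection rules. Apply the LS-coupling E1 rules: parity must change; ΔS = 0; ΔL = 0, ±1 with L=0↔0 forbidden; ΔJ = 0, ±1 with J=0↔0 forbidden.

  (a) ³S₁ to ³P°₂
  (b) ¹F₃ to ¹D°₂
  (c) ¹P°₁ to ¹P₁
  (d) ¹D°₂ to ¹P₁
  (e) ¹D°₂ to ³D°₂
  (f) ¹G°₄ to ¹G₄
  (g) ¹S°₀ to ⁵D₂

(a) allowed
(b) allowed
(c) allowed
(d) allowed
(e) forbidden (parity, ΔS fail)
(f) allowed
(g) forbidden (ΔS, ΔL, ΔJ fail)
Total allowed: 5 of 7.

5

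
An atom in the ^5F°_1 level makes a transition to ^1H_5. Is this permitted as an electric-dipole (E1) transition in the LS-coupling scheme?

Reading off the term symbols: S 2→0, L 3→5, J 1→5, parity odd→even.
Parity must change: odd → even — ok.
ΔS = 0: S: 2 → 0 — fails.
ΔL = 0, ±1 (not L=0↔0): L: 3 → 5, ΔL = +2 — fails.
ΔJ = 0, ±1 (not J=0↔0): J: 1 → 5, ΔJ = +4 — fails.
Rule(s) violated: ΔS, ΔL, ΔJ.

forbidden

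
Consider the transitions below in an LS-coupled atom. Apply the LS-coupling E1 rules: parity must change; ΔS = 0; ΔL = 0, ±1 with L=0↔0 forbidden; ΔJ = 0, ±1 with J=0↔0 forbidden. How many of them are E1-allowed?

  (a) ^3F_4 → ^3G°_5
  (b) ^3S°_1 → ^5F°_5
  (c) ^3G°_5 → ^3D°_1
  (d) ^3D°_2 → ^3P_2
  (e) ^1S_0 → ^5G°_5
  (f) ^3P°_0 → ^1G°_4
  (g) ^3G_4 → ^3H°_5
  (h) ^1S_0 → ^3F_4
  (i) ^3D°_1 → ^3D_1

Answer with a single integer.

4

(a) allowed
(b) forbidden (parity, ΔS, ΔL, ΔJ fail)
(c) forbidden (parity, ΔL, ΔJ fail)
(d) allowed
(e) forbidden (ΔS, ΔL, ΔJ fail)
(f) forbidden (parity, ΔS, ΔL, ΔJ fail)
(g) allowed
(h) forbidden (parity, ΔS, ΔL, ΔJ fail)
(i) allowed
Total allowed: 4 of 9.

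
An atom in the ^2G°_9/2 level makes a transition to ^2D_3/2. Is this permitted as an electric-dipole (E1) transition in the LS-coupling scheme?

forbidden

Initial level: S=1/2, L=4, J=9/2, parity odd. Final level: S=1/2, L=2, J=3/2, parity even.
Parity must change: odd → even — passes.
ΔS = 0: S: 1/2 → 1/2 — passes.
ΔL = 0, ±1 (not L=0↔0): L: 4 → 2, ΔL = -2 — fails.
ΔJ = 0, ±1 (not J=0↔0): J: 9/2 → 3/2, ΔJ = -3 — fails.
Rule(s) violated: ΔL, ΔJ.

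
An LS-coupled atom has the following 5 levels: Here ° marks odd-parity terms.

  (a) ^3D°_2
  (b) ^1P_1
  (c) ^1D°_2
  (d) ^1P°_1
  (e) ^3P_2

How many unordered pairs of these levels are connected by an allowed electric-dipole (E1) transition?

(a)–(b): forbidden (ΔS).
(a)–(c): forbidden (parity, ΔS).
(a)–(d): forbidden (parity, ΔS).
(a)–(e): allowed.
(b)–(c): allowed.
(b)–(d): allowed.
(b)–(e): forbidden (parity, ΔS).
(c)–(d): forbidden (parity).
(c)–(e): forbidden (ΔS).
(d)–(e): forbidden (ΔS).
Allowed pairs: 3 of 10.

3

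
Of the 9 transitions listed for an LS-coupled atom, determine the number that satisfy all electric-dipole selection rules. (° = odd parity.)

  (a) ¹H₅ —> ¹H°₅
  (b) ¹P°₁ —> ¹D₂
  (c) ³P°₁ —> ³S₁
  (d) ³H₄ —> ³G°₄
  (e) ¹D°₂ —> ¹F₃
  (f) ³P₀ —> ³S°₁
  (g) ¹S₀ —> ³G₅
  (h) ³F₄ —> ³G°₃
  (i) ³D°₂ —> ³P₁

(a) allowed
(b) allowed
(c) allowed
(d) allowed
(e) allowed
(f) allowed
(g) forbidden (parity, ΔS, ΔL, ΔJ fail)
(h) allowed
(i) allowed
Total allowed: 8 of 9.

8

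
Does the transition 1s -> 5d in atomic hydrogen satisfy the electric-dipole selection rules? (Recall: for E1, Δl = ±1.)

forbidden

Initial l = 0, final l = 2, so Δl = +2. E1 requires Δl = ±1: fails.
The transition is electric-dipole forbidden.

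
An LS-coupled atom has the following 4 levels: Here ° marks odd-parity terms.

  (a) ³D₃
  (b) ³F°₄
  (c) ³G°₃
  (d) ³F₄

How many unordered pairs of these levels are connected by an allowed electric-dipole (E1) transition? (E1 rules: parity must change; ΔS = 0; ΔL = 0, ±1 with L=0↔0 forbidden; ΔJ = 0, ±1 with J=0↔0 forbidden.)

(a)–(b): allowed.
(a)–(c): forbidden (ΔL).
(a)–(d): forbidden (parity).
(b)–(c): forbidden (parity).
(b)–(d): allowed.
(c)–(d): allowed.
Allowed pairs: 3 of 6.

3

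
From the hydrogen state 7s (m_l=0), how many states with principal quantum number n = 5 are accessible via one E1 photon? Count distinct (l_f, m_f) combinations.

E1 requires Δl = ±1, so l_f ∈ {-1, 1}; with 0 ≤ l_f ≤ n_f−1 = 4, the allowed l_f values are {1}.
For l_f = 1: m_f ∈ {m_i−1, m_i, m_i+1} ∩ [−1, 1] = {-1, 0, 1} → 3 states.
Total: 3.

3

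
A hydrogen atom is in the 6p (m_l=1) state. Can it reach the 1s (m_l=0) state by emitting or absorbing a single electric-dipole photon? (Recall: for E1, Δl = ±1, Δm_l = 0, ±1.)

allowed

Δl = 0 − 1 = -1; the E1 rule Δl = ±1 is ok.
m_l: 1 → 0 (Δm_l = -1). |Δm_l| ≤ 1 ok.
All E1 selection rules are satisfied.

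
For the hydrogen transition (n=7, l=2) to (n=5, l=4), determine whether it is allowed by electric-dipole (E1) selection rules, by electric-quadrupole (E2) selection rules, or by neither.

E2

Δl = 4 − 2 = +2; l_i + l_f = 6.
E1 (Δl = ±1): not satisfied.
E2 (Δl = 0,±2, l_i+l_f ≥ 2): satisfied.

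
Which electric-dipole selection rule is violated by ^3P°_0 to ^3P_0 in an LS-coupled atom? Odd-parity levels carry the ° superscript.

the J=0 ↔ J=0 exclusion

Parity must change: odd → even — ok.
ΔS = 0: S: 1 → 1 — ok.
ΔL = 0, ±1 (not L=0↔0): L: 1 → 1, ΔL = +0 — ok.
ΔJ = 0, ±1 (not J=0↔0): J: 0 → 0, ΔJ = +0 — fails.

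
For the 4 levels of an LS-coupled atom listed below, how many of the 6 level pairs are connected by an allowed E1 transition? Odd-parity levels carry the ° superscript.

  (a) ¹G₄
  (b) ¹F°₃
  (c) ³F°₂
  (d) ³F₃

2

(a)–(b): allowed.
(a)–(c): forbidden (ΔS, ΔJ).
(a)–(d): forbidden (parity, ΔS).
(b)–(c): forbidden (parity, ΔS).
(b)–(d): forbidden (ΔS).
(c)–(d): allowed.
Allowed pairs: 2 of 6.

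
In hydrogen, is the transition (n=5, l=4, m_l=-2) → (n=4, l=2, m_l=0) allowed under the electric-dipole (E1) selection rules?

Δl = 2 − 4 = -2; the E1 rule Δl = ±1 is violated.
m_l: -2 → 0 (Δm_l = +2). |Δm_l| ≤ 1 violated.
The transition is electric-dipole forbidden.

forbidden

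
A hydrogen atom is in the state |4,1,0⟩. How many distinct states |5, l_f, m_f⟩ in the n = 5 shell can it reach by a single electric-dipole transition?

E1 requires Δl = ±1, so l_f ∈ {0, 2}; with 0 ≤ l_f ≤ n_f−1 = 4, the allowed l_f values are {0, 2}.
For l_f = 0: m_f ∈ {m_i−1, m_i, m_i+1} ∩ [−0, 0] = {0} → 1 state.
For l_f = 2: m_f ∈ {m_i−1, m_i, m_i+1} ∩ [−2, 2] = {-1, 0, 1} → 3 states.
Total: 4.

4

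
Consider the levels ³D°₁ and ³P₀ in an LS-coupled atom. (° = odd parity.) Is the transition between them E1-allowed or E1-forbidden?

allowed

Reading off the term symbols: S 1→1, L 2→1, J 1→0, parity odd→even.
Parity must change: odd → even — ok.
ΔJ = 0, ±1 (not J=0↔0): J: 1 → 0, ΔJ = -1 — ok.
ΔS = 0: S: 1 → 1 — ok.
ΔL = 0, ±1 (not L=0↔0): L: 2 → 1, ΔL = -1 — ok.
All four E1 rules are satisfied.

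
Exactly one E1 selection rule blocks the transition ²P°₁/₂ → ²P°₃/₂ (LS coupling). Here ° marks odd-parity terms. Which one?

Reading off the term symbols: S 1/2→1/2, L 1→1, J 1/2→3/2, parity odd→odd.
ΔL = 0, ±1 (not L=0↔0): L: 1 → 1, ΔL = +0 — satisfied.
ΔJ = 0, ±1 (not J=0↔0): J: 1/2 → 3/2, ΔJ = +1 — satisfied.
Parity must change: odd → odd — violated.
ΔS = 0: S: 1/2 → 1/2 — satisfied.

parity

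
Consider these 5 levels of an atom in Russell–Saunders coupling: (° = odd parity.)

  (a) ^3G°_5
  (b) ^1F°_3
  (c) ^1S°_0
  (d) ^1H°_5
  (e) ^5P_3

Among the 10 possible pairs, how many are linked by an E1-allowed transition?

(a)–(b): forbidden (parity, ΔS, ΔJ).
(a)–(c): forbidden (parity, ΔS, ΔL, ΔJ).
(a)–(d): forbidden (parity, ΔS).
(a)–(e): forbidden (ΔS, ΔL, ΔJ).
(b)–(c): forbidden (parity, ΔL, ΔJ).
(b)–(d): forbidden (parity, ΔL, ΔJ).
(b)–(e): forbidden (ΔS, ΔL).
(c)–(d): forbidden (parity, ΔL, ΔJ).
(c)–(e): forbidden (ΔS, ΔJ).
(d)–(e): forbidden (ΔS, ΔL, ΔJ).
Allowed pairs: 0 of 10.

0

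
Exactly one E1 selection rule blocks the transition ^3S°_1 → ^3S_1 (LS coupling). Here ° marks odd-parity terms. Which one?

ΔL = 0, ±1 (not L=0↔0): L: 0 → 0, ΔL = +0 — fails.
ΔJ = 0, ±1 (not J=0↔0): J: 1 → 1, ΔJ = +0 — ok.
Parity must change: odd → even — ok.
ΔS = 0: S: 1 → 1 — ok.

the L=0 ↔ L=0 exclusion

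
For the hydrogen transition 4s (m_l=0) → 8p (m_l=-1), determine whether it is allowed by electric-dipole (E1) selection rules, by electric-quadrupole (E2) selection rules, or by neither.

E1

Δl = 1 − 0 = +1; l_i + l_f = 1.
Δm_l = -1.
E1 (Δl = ±1, |Δm_l| ≤ 1): satisfied.
E2 (Δl = 0,±2, l_i+l_f ≥ 2, |Δm_l| ≤ 2): not satisfied.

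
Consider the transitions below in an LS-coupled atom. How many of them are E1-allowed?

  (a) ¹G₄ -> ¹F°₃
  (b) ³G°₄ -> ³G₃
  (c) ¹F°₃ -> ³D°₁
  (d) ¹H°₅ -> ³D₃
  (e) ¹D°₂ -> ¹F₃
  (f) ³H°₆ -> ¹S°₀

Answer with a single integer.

3

(a) allowed
(b) allowed
(c) forbidden (parity, ΔS, ΔJ fail)
(d) forbidden (ΔS, ΔL, ΔJ fail)
(e) allowed
(f) forbidden (parity, ΔS, ΔL, ΔJ fail)
Total allowed: 3 of 6.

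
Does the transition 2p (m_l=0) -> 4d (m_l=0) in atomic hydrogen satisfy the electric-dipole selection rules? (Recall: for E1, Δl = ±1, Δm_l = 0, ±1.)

Initial l = 1, final l = 2, so Δl = +1. E1 requires Δl = ±1: satisfied.
Δm_l = 0 − (0) = +0. E1 requires Δm_l = 0, ±1: satisfied.
All E1 selection rules are satisfied.

allowed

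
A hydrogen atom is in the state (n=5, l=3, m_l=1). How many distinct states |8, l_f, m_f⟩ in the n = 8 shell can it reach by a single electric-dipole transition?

E1 requires Δl = ±1, so l_f ∈ {2, 4}; with 0 ≤ l_f ≤ n_f−1 = 7, the allowed l_f values are {2, 4}.
For l_f = 2: m_f ∈ {m_i−1, m_i, m_i+1} ∩ [−2, 2] = {0, 1, 2} → 3 states.
For l_f = 4: m_f ∈ {m_i−1, m_i, m_i+1} ∩ [−4, 4] = {0, 1, 2} → 3 states.
Total: 6.

6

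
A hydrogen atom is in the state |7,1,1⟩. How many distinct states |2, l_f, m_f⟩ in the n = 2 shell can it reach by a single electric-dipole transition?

E1 requires Δl = ±1, so l_f ∈ {0, 2}; with 0 ≤ l_f ≤ n_f−1 = 1, the allowed l_f values are {0}.
For l_f = 0: m_f ∈ {m_i−1, m_i, m_i+1} ∩ [−0, 0] = {0} → 1 state.
Total: 1.

1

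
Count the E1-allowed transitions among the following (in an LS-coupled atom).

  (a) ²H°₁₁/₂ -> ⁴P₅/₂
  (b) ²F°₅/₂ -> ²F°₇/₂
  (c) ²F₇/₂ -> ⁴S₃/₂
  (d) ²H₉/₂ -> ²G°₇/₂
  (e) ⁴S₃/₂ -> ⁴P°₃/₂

2

(a) forbidden (ΔS, ΔL, ΔJ fail)
(b) forbidden (parity fails)
(c) forbidden (parity, ΔS, ΔL, ΔJ fail)
(d) allowed
(e) allowed
Total allowed: 2 of 5.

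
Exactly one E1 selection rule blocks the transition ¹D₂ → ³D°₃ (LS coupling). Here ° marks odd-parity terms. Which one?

the ΔS = 0 rule

Initial level: S=0, L=2, J=2, parity even. Final level: S=1, L=2, J=3, parity odd.
Parity must change: even → odd — satisfied.
ΔS = 0: S: 0 → 1 — violated.
ΔL = 0, ±1 (not L=0↔0): L: 2 → 2, ΔL = +0 — satisfied.
ΔJ = 0, ±1 (not J=0↔0): J: 2 → 3, ΔJ = +1 — satisfied.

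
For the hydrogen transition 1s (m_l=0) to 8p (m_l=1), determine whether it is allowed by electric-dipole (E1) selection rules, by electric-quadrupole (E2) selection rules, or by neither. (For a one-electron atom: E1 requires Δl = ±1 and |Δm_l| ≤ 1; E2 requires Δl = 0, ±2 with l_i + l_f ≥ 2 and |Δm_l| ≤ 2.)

Δl = 1 − 0 = +1; l_i + l_f = 1.
Δm_l = +1.
E1 (Δl = ±1, |Δm_l| ≤ 1): satisfied.
E2 (Δl = 0,±2, l_i+l_f ≥ 2, |Δm_l| ≤ 2): not satisfied.

E1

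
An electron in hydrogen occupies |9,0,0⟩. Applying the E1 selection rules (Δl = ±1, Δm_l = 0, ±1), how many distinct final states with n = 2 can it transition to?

3

E1 requires Δl = ±1, so l_f ∈ {-1, 1}; with 0 ≤ l_f ≤ n_f−1 = 1, the allowed l_f values are {1}.
For l_f = 1: m_f ∈ {m_i−1, m_i, m_i+1} ∩ [−1, 1] = {-1, 0, 1} → 3 states.
Total: 3.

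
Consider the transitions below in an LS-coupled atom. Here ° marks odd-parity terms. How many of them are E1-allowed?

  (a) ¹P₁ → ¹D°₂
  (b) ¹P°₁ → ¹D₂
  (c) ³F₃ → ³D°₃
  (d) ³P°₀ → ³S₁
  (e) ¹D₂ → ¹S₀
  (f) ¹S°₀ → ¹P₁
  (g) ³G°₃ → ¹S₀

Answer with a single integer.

(a) allowed
(b) allowed
(c) allowed
(d) allowed
(e) forbidden (parity, ΔL, ΔJ fail)
(f) allowed
(g) forbidden (ΔS, ΔL, ΔJ fail)
Total allowed: 5 of 7.

5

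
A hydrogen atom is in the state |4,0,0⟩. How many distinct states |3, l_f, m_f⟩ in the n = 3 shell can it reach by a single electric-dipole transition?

3

E1 requires Δl = ±1, so l_f ∈ {-1, 1}; with 0 ≤ l_f ≤ n_f−1 = 2, the allowed l_f values are {1}.
For l_f = 1: m_f ∈ {m_i−1, m_i, m_i+1} ∩ [−1, 1] = {-1, 0, 1} → 3 states.
Total: 3.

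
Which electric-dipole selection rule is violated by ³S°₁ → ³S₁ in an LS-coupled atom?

the L=0 ↔ L=0 exclusion

Initial level: S=1, L=0, J=1, parity odd. Final level: S=1, L=0, J=1, parity even.
ΔL = 0, ±1 (not L=0↔0): L: 0 → 0, ΔL = +0 — fails.
ΔS = 0: S: 1 → 1 — ok.
Parity must change: odd → even — ok.
ΔJ = 0, ±1 (not J=0↔0): J: 1 → 1, ΔJ = +0 — ok.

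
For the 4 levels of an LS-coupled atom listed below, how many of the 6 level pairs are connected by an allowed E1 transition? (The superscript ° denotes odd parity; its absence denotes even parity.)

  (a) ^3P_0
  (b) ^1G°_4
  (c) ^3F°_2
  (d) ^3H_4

0

(a)–(b): forbidden (ΔS, ΔL, ΔJ).
(a)–(c): forbidden (ΔL, ΔJ).
(a)–(d): forbidden (parity, ΔL, ΔJ).
(b)–(c): forbidden (parity, ΔS, ΔJ).
(b)–(d): forbidden (ΔS).
(c)–(d): forbidden (ΔL, ΔJ).
Allowed pairs: 0 of 6.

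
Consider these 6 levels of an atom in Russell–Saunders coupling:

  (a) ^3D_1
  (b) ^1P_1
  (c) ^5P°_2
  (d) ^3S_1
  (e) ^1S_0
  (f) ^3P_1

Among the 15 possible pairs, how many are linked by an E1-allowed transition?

0

(a)–(b): forbidden (parity, ΔS).
(a)–(c): forbidden (ΔS).
(a)–(d): forbidden (parity, ΔL).
(a)–(e): forbidden (parity, ΔS, ΔL).
(a)–(f): forbidden (parity).
(b)–(c): forbidden (ΔS).
(b)–(d): forbidden (parity, ΔS).
(b)–(e): forbidden (parity).
(b)–(f): forbidden (parity, ΔS).
(c)–(d): forbidden (ΔS).
(c)–(e): forbidden (ΔS, ΔJ).
(c)–(f): forbidden (ΔS).
(d)–(e): forbidden (parity, ΔS, ΔL).
(d)–(f): forbidden (parity).
(e)–(f): forbidden (parity, ΔS).
Allowed pairs: 0 of 15.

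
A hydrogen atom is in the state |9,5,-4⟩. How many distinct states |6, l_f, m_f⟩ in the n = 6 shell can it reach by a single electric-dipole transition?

E1 requires Δl = ±1, so l_f ∈ {4, 6}; with 0 ≤ l_f ≤ n_f−1 = 5, the allowed l_f values are {4}.
For l_f = 4: m_f ∈ {m_i−1, m_i, m_i+1} ∩ [−4, 4] = {-4, -3} → 2 states.
Total: 2.

2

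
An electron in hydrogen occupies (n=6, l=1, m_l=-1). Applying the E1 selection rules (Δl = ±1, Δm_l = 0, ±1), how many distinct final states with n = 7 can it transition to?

E1 requires Δl = ±1, so l_f ∈ {0, 2}; with 0 ≤ l_f ≤ n_f−1 = 6, the allowed l_f values are {0, 2}.
For l_f = 0: m_f ∈ {m_i−1, m_i, m_i+1} ∩ [−0, 0] = {0} → 1 state.
For l_f = 2: m_f ∈ {m_i−1, m_i, m_i+1} ∩ [−2, 2] = {-2, -1, 0} → 3 states.
Total: 4.

4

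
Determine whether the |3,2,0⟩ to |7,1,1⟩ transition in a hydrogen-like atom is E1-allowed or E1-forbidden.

Δl = 1 − 2 = -1; the E1 rule Δl = ±1 is satisfied.
Δm_l = 1 − (0) = +1. E1 requires Δm_l = 0, ±1: satisfied.
All E1 selection rules are satisfied.

allowed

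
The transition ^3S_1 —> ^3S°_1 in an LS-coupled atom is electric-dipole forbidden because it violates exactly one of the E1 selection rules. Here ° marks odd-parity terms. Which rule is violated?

Initial level: S=1, L=0, J=1, parity even. Final level: S=1, L=0, J=1, parity odd.
Parity must change: even → odd — ok.
ΔS = 0: S: 1 → 1 — ok.
ΔL = 0, ±1 (not L=0↔0): L: 0 → 0, ΔL = +0 — fails.
ΔJ = 0, ±1 (not J=0↔0): J: 1 → 1, ΔJ = +0 — ok.

the L=0 ↔ L=0 exclusion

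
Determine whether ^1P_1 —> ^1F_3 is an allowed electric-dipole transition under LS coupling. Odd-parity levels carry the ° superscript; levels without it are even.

forbidden

Parity must change: even → even — violated.
ΔS = 0: S: 0 → 0 — satisfied.
ΔL = 0, ±1 (not L=0↔0): L: 1 → 3, ΔL = +2 — violated.
ΔJ = 0, ±1 (not J=0↔0): J: 1 → 3, ΔJ = +2 — violated.
Rule(s) violated: parity, ΔL, ΔJ.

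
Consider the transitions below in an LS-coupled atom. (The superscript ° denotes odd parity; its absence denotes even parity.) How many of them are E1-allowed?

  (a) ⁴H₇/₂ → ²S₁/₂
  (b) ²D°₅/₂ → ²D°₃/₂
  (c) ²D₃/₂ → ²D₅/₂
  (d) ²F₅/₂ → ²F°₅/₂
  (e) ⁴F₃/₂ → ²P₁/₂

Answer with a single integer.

(a) forbidden (parity, ΔS, ΔL, ΔJ fail)
(b) forbidden (parity fails)
(c) forbidden (parity fails)
(d) allowed
(e) forbidden (parity, ΔS, ΔL fail)
Total allowed: 1 of 5.

1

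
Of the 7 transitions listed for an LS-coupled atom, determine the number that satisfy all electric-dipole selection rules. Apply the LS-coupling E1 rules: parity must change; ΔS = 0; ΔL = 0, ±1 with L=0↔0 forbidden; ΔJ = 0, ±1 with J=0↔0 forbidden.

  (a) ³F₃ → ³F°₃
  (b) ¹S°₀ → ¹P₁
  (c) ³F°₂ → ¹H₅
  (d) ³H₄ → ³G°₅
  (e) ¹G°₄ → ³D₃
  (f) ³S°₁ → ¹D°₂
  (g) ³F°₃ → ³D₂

(a) allowed
(b) allowed
(c) forbidden (ΔS, ΔL, ΔJ fail)
(d) allowed
(e) forbidden (ΔS, ΔL fail)
(f) forbidden (parity, ΔS, ΔL fail)
(g) allowed
Total allowed: 4 of 7.

4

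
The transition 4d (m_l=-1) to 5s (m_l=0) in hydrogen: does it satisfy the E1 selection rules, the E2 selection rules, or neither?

Δl = 0 − 2 = -2; l_i + l_f = 2.
Δm_l = +1.
E1 (Δl = ±1, |Δm_l| ≤ 1): not satisfied.
E2 (Δl = 0,±2, l_i+l_f ≥ 2, |Δm_l| ≤ 2): satisfied.

E2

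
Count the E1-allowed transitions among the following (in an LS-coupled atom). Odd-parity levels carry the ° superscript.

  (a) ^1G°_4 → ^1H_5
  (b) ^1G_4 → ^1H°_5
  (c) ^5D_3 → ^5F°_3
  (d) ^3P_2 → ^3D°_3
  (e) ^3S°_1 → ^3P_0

(a) allowed
(b) allowed
(c) allowed
(d) allowed
(e) allowed
Total allowed: 5 of 5.

5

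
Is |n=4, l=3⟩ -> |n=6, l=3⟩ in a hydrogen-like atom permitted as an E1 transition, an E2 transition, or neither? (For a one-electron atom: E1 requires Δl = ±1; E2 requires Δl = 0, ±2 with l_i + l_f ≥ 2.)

Δl = 3 − 3 = +0; l_i + l_f = 6.
E1 (Δl = ±1): not satisfied.
E2 (Δl = 0,±2, l_i+l_f ≥ 2): satisfied.

E2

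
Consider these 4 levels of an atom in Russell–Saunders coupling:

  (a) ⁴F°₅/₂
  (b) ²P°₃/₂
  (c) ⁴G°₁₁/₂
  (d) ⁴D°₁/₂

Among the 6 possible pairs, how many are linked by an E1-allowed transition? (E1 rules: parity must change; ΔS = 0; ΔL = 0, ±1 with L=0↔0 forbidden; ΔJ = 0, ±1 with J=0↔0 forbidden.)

0

(a)–(b): forbidden (parity, ΔS, ΔL).
(a)–(c): forbidden (parity, ΔJ).
(a)–(d): forbidden (parity, ΔJ).
(b)–(c): forbidden (parity, ΔS, ΔL, ΔJ).
(b)–(d): forbidden (parity, ΔS).
(c)–(d): forbidden (parity, ΔL, ΔJ).
Allowed pairs: 0 of 6.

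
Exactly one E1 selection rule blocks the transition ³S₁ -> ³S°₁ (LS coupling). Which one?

the L=0 ↔ L=0 exclusion

Initial level: S=1, L=0, J=1, parity even. Final level: S=1, L=0, J=1, parity odd.
Parity must change: even → odd — satisfied.
ΔS = 0: S: 1 → 1 — satisfied.
ΔJ = 0, ±1 (not J=0↔0): J: 1 → 1, ΔJ = +0 — satisfied.
ΔL = 0, ±1 (not L=0↔0): L: 0 → 0, ΔL = +0 — violated.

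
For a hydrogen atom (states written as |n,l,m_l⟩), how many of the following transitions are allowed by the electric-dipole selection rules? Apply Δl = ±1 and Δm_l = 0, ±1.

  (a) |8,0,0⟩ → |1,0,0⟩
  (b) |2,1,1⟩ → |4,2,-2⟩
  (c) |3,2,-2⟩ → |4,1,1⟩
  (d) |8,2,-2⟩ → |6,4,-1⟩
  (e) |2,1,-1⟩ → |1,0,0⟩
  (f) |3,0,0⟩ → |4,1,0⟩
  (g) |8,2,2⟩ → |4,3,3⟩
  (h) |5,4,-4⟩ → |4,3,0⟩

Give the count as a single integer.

(a) forbidden — Δl = +0 (E1 requires Δl = ±1)
(b) forbidden — Δm_l = -3 (E1 requires Δm_l = 0, ±1)
(c) forbidden — Δm_l = +3 (E1 requires Δm_l = 0, ±1)
(d) forbidden — Δl = +2 (E1 requires Δl = ±1)
(e) allowed
(f) allowed
(g) allowed
(h) forbidden — Δm_l = +4 (E1 requires Δm_l = 0, ±1)
Total allowed: 3 of 8.

3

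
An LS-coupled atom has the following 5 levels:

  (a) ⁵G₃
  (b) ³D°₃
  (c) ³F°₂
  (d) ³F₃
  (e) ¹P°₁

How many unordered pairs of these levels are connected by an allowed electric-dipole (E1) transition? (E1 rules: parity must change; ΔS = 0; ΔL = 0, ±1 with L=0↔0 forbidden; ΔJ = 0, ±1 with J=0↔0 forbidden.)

2

(a)–(b): forbidden (ΔS, ΔL).
(a)–(c): forbidden (ΔS).
(a)–(d): forbidden (parity, ΔS).
(a)–(e): forbidden (ΔS, ΔL, ΔJ).
(b)–(c): forbidden (parity).
(b)–(d): allowed.
(b)–(e): forbidden (parity, ΔS, ΔJ).
(c)–(d): allowed.
(c)–(e): forbidden (parity, ΔS, ΔL).
(d)–(e): forbidden (ΔS, ΔL, ΔJ).
Allowed pairs: 2 of 10.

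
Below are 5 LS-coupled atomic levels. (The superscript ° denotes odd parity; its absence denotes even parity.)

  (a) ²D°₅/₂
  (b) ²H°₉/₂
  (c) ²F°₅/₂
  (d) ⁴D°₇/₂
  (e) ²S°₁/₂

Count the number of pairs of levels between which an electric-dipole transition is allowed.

(a)–(b): forbidden (parity, ΔL, ΔJ).
(a)–(c): forbidden (parity).
(a)–(d): forbidden (parity, ΔS).
(a)–(e): forbidden (parity, ΔL, ΔJ).
(b)–(c): forbidden (parity, ΔL, ΔJ).
(b)–(d): forbidden (parity, ΔS, ΔL).
(b)–(e): forbidden (parity, ΔL, ΔJ).
(c)–(d): forbidden (parity, ΔS).
(c)–(e): forbidden (parity, ΔL, ΔJ).
(d)–(e): forbidden (parity, ΔS, ΔL, ΔJ).
Allowed pairs: 0 of 10.

0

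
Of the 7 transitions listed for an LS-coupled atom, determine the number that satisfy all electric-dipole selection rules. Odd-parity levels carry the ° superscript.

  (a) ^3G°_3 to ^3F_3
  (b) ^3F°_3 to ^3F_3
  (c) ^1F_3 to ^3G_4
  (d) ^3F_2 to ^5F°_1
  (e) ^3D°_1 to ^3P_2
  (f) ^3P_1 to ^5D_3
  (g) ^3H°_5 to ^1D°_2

3

(a) allowed
(b) allowed
(c) forbidden (parity, ΔS fail)
(d) forbidden (ΔS fails)
(e) allowed
(f) forbidden (parity, ΔS, ΔJ fail)
(g) forbidden (parity, ΔS, ΔL, ΔJ fail)
Total allowed: 3 of 7.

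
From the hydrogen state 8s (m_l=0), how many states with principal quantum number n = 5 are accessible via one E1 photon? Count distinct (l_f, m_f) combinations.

E1 requires Δl = ±1, so l_f ∈ {-1, 1}; with 0 ≤ l_f ≤ n_f−1 = 4, the allowed l_f values are {1}.
For l_f = 1: m_f ∈ {m_i−1, m_i, m_i+1} ∩ [−1, 1] = {-1, 0, 1} → 3 states.
Total: 3.

3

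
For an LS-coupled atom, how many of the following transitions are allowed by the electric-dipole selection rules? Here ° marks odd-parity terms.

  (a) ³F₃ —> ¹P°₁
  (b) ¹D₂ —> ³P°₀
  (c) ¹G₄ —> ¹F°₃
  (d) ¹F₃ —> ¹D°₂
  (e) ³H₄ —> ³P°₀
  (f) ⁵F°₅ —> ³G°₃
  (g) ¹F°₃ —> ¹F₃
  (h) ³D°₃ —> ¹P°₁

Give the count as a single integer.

3

(a) forbidden (ΔS, ΔL, ΔJ fail)
(b) forbidden (ΔS, ΔJ fail)
(c) allowed
(d) allowed
(e) forbidden (ΔL, ΔJ fail)
(f) forbidden (parity, ΔS, ΔJ fail)
(g) allowed
(h) forbidden (parity, ΔS, ΔJ fail)
Total allowed: 3 of 8.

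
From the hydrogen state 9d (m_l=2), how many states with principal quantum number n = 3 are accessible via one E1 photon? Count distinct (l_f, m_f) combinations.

E1 requires Δl = ±1, so l_f ∈ {1, 3}; with 0 ≤ l_f ≤ n_f−1 = 2, the allowed l_f values are {1}.
For l_f = 1: m_f ∈ {m_i−1, m_i, m_i+1} ∩ [−1, 1] = {1} → 1 state.
Total: 1.

1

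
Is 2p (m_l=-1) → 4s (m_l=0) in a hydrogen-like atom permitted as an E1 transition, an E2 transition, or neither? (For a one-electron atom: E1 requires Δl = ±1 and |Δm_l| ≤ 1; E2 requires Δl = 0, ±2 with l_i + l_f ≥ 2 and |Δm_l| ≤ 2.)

E1

Δl = 0 − 1 = -1; l_i + l_f = 1.
Δm_l = +1.
E1 (Δl = ±1, |Δm_l| ≤ 1): satisfied.
E2 (Δl = 0,±2, l_i+l_f ≥ 2, |Δm_l| ≤ 2): not satisfied.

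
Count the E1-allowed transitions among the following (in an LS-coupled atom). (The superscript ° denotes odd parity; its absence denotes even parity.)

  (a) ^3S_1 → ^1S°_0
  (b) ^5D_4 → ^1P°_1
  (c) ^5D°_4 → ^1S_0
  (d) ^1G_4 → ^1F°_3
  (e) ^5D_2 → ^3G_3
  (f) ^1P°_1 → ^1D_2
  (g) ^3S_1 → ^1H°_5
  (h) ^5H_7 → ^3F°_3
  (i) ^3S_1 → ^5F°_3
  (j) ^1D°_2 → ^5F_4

2

(a) forbidden (ΔS, ΔL fail)
(b) forbidden (ΔS, ΔJ fail)
(c) forbidden (ΔS, ΔL, ΔJ fail)
(d) allowed
(e) forbidden (parity, ΔS, ΔL fail)
(f) allowed
(g) forbidden (ΔS, ΔL, ΔJ fail)
(h) forbidden (ΔS, ΔL, ΔJ fail)
(i) forbidden (ΔS, ΔL, ΔJ fail)
(j) forbidden (ΔS, ΔJ fail)
Total allowed: 2 of 10.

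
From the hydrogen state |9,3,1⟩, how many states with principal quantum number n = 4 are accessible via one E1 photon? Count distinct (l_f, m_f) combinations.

E1 requires Δl = ±1, so l_f ∈ {2, 4}; with 0 ≤ l_f ≤ n_f−1 = 3, the allowed l_f values are {2}.
For l_f = 2: m_f ∈ {m_i−1, m_i, m_i+1} ∩ [−2, 2] = {0, 1, 2} → 3 states.
Total: 3.

3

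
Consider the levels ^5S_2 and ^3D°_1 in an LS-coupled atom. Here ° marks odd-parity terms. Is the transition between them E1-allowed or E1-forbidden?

forbidden

Reading off the term symbols: S 2→1, L 0→2, J 2→1, parity even→odd.
Parity must change: even → odd — satisfied.
ΔS = 0: S: 2 → 1 — violated.
ΔL = 0, ±1 (not L=0↔0): L: 0 → 2, ΔL = +2 — violated.
ΔJ = 0, ±1 (not J=0↔0): J: 2 → 1, ΔJ = -1 — satisfied.
Rule(s) violated: ΔS, ΔL.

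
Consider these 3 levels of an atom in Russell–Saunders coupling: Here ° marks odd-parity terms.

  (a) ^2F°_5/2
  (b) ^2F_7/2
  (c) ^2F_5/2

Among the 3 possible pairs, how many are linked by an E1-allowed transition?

(a)–(b): allowed.
(a)–(c): allowed.
(b)–(c): forbidden (parity).
Allowed pairs: 2 of 3.

2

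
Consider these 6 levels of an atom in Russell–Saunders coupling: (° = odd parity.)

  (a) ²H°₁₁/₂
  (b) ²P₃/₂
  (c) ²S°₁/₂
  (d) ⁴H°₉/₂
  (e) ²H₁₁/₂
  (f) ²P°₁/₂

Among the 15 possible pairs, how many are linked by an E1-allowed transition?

(a)–(b): forbidden (ΔL, ΔJ).
(a)–(c): forbidden (parity, ΔL, ΔJ).
(a)–(d): forbidden (parity, ΔS).
(a)–(e): allowed.
(a)–(f): forbidden (parity, ΔL, ΔJ).
(b)–(c): allowed.
(b)–(d): forbidden (ΔS, ΔL, ΔJ).
(b)–(e): forbidden (parity, ΔL, ΔJ).
(b)–(f): allowed.
(c)–(d): forbidden (parity, ΔS, ΔL, ΔJ).
(c)–(e): forbidden (ΔL, ΔJ).
(c)–(f): forbidden (parity).
(d)–(e): forbidden (ΔS).
(d)–(f): forbidden (parity, ΔS, ΔL, ΔJ).
(e)–(f): forbidden (ΔL, ΔJ).
Allowed pairs: 3 of 15.

3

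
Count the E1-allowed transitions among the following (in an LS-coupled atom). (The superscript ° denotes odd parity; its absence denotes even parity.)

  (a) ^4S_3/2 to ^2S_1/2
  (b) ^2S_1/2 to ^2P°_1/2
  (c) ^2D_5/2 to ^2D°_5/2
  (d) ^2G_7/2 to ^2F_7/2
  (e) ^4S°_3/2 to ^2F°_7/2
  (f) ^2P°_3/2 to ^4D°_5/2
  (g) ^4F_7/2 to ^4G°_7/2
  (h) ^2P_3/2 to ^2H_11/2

3

(a) forbidden (parity, ΔS, ΔL fail)
(b) allowed
(c) allowed
(d) forbidden (parity fails)
(e) forbidden (parity, ΔS, ΔL, ΔJ fail)
(f) forbidden (parity, ΔS fail)
(g) allowed
(h) forbidden (parity, ΔL, ΔJ fail)
Total allowed: 3 of 8.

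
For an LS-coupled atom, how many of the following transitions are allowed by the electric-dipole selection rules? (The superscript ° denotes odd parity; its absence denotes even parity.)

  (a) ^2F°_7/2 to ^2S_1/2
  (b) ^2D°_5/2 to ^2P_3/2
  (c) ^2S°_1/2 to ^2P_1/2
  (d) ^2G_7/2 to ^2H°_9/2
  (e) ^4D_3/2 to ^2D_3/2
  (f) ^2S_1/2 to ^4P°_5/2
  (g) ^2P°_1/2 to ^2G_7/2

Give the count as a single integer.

3

(a) forbidden (ΔL, ΔJ fail)
(b) allowed
(c) allowed
(d) allowed
(e) forbidden (parity, ΔS fail)
(f) forbidden (ΔS, ΔJ fail)
(g) forbidden (ΔL, ΔJ fail)
Total allowed: 3 of 7.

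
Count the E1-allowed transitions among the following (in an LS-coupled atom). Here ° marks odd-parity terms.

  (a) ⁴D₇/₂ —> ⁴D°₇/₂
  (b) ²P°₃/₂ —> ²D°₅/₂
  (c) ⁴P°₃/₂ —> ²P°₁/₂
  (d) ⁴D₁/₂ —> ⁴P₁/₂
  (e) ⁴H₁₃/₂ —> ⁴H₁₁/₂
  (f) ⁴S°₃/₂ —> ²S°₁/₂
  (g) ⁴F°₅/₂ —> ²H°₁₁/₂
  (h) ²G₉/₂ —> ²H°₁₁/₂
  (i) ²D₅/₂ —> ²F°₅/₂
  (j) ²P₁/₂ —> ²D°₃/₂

4

(a) allowed
(b) forbidden (parity fails)
(c) forbidden (parity, ΔS fail)
(d) forbidden (parity fails)
(e) forbidden (parity fails)
(f) forbidden (parity, ΔS, ΔL fail)
(g) forbidden (parity, ΔS, ΔL, ΔJ fail)
(h) allowed
(i) allowed
(j) allowed
Total allowed: 4 of 10.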